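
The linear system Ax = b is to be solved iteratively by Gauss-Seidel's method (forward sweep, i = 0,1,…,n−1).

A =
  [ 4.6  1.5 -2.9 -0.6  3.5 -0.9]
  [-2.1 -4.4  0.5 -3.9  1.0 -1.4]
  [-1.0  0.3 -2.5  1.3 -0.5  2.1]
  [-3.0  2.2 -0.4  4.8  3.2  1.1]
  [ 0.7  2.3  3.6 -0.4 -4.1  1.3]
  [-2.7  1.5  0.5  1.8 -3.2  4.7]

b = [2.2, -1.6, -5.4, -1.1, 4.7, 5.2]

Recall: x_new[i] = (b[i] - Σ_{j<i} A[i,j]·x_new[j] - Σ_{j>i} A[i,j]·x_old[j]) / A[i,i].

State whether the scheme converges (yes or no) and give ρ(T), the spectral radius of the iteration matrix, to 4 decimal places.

no, ρ = 1.5033

Split A = D + L + U, D = diag(4.6, -4.4, -2.5, 4.8, -4.1, 4.7).
T_GS = -(D+L)⁻¹U: row 0 first, T[0,5] = -(-0.9)/(4.6) = +0.1957; later rows by forward substitution.
  T[0,:] = [+0.0000 -0.3261 +0.6304 +0.1304 -0.7609 +0.1957]
  T[1,:] = [+0.0000 +0.1556 -0.1873 -0.9486 +0.5904 -0.4116]
  T[2,:] = [+0.0000 +0.1491 -0.2746 +0.3540 +0.1752 +0.7124]
  T[3,:] = [+0.0000 -0.2627 +0.4570 +0.5458 -1.3982 +0.1411]
  T[4,:] = [+0.0000 +0.1882 -0.2831 -0.2523 +0.4915 +0.7313]
  T[5,:] = [+0.0000 -0.0241 +0.0834 -0.0408 +0.2260 +0.6118]
moduli |λ_i(T)| = 1.5033, 0.7918, 0.4586, 0.4586, 0.0093, 0.0000.
ρ(T) = max|λ| = 1.5033; 1.5033 > 1 ⇒ diverges.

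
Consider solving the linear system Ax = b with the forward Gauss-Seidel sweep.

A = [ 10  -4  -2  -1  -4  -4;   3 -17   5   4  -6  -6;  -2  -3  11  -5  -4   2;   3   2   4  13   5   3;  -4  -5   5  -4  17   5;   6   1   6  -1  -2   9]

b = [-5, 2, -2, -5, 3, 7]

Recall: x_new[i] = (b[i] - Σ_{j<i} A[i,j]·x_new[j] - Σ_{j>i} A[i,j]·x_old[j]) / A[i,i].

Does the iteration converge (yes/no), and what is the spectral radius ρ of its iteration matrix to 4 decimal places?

yes, ρ = 0.9164

Diagonal D = diag(10, -17, 11, 13, 17, 9); L, U strict lower/upper.
GS T = -(D+L)⁻¹U: row 0 first, T[0,2] = -(-2)/(10) = +0.2000; later rows by forward substitution.
  T[0,:] = [+0.0000, +0.4000, +0.2000, +0.1000, +0.4000, +0.4000]
  T[1,:] = [+0.0000, +0.0706, +0.3294, +0.2529, -0.2824, -0.2824]
  T[2,:] = [+0.0000, +0.0920, +0.1262, +0.5417, +0.3594, -0.1861]
  T[3,:] = [+0.0000, -0.1315, -0.1357, -0.2287, -0.5441, -0.2224]
  T[4,:] = [+0.0000, +0.0569, +0.0749, -0.1152, -0.2226, -0.2806]
  T[5,:] = [+0.0000, -0.3378, -0.2525, -0.5069, -0.5848, -0.1983]
|eigenvalues of T|: 0.9164, 0.3373, 0.3373, 0.1967, 0.1967, 0.0000.
spectral radius ρ = 0.9164; 0.9164 < 1, so it converges for any x₀.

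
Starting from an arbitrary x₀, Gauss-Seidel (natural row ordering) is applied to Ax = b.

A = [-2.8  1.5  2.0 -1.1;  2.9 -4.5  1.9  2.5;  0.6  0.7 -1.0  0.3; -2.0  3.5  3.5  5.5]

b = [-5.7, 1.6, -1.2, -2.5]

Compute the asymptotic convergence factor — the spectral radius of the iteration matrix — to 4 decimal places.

1.2633

Write A = D+L+U with D = diag(-2.8, -4.5, -1, 5.5).
Gauss-Seidel: T = -(D+L)⁻¹U, row 0 first, T[0,1] = -(1.5)/(-2.8) = +0.5357; later rows by forward substitution.
  T[0,:] = [+0.0000  +0.5357  +0.7143  -0.3929]
  T[1,:] = [+0.0000  +0.3452  +0.8825  +0.3024]
  T[2,:] = [+0.0000  +0.5631  +1.0463  +0.2760]
  T[3,:] = [+0.0000  -0.3832  -0.9677  -0.5109]
|eigenvalues of T|: 1.2633, 0.3219, 0.0607, 0.0000.
ρ(T) = max|λ| = 1.2633; 1.2633 > 1 ⇒ diverges.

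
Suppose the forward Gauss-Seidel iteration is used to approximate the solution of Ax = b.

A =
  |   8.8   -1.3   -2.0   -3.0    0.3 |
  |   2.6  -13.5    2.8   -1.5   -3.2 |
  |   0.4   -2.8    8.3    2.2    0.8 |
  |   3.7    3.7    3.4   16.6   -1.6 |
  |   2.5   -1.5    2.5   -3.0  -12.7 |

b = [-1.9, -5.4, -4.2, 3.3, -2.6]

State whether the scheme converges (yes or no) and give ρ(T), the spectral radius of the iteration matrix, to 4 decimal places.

yes, ρ = 0.1561

Diagonal D = diag(8.8, -13.5, 8.3, 16.6, -12.7); L, U strict lower/upper.
GS T = -(D+L)⁻¹U: row 0 first, T[0,2] = -(-2)/(8.8) = +0.2273; later rows by forward substitution.
  T[0,:] = [+0.0000, +0.1477, +0.2273, +0.3409, -0.0341]
  T[1,:] = [+0.0000, +0.0285, +0.2512, -0.0455, -0.2436]
  T[2,:] = [+0.0000, +0.0025, +0.0738, -0.2968, -0.1769]
  T[3,:] = [+0.0000, -0.0398, -0.1218, -0.0051, +0.1945]
  T[4,:] = [+0.0000, +0.0356, +0.0584, +0.0152, -0.0587]
|λ(T)| sorted: 0.1561, 0.1156, 0.0935, 0.0914, 0.0000.
ρ(T) = max|λ| = 0.1561; 0.1561 < 1, so it converges for any x₀.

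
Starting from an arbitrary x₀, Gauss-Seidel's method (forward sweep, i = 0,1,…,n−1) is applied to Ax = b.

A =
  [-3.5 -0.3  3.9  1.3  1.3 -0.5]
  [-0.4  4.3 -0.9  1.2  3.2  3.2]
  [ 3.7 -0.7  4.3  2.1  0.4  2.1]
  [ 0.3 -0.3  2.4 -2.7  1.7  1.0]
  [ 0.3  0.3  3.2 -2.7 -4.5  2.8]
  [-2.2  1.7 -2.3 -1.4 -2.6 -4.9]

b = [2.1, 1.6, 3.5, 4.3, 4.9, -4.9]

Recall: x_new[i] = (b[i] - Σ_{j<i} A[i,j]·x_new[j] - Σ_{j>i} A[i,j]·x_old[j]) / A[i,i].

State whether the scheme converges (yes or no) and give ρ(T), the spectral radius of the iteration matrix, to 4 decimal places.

no, ρ = 1.5230

A = D + L + U where D = diag(-3.5, 4.3, 4.3, -2.7, -4.5, -4.9).
Gauss-Seidel: T = -(D+L)⁻¹U, row 0 first, T[0,1] = -(-0.3)/(-3.5) = -0.0857; later rows by forward substitution.
  T[0,:] = [+0.0000  -0.0857  +1.1143  +0.3714  +0.3714  -0.1429]
  T[1,:] = [+0.0000  -0.0080  +0.3130  -0.2445  -0.7096  -0.7575]
  T[2,:] = [+0.0000  +0.0725  -0.9079  -0.8478  -0.5281  -0.4888]
  T[3,:] = [+0.0000  +0.0558  -0.7179  -0.6851  +0.2803  +0.0042]
  T[4,:] = [+0.0000  +0.0118  -0.1197  -0.1833  -0.5663  +0.2121]
  T[5,:] = [+0.0000  -0.0205  +0.3030  +0.4394  +0.0553  -0.0830]
moduli |λ_i(T)| = 1.5230, 0.4694, 0.4694, 0.0678, 0.0678, 0.0000.
ρ(T) = max|λ| = 1.5230; 1.5230 > 1: divergent.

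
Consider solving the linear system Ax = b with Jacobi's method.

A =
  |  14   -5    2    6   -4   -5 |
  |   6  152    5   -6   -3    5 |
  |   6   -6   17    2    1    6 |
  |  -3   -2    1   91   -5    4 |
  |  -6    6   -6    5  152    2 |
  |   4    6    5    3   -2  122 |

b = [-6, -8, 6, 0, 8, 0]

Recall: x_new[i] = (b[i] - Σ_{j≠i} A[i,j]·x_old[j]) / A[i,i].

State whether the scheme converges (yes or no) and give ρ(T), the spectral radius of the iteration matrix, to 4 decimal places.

Let D = diag(14, 152, 17, 91, 152, 122); L, U the strict triangles.
Jacobi: T = -D⁻¹(L+U), T[2,5] = -(6)/(17) = -0.3529; T[2,2] = 0.
  T[0,:] = [+0.0000 +0.3571 -0.1429 -0.4286 +0.2857 +0.3571]
  T[1,:] = [-0.0395 +0.0000 -0.0329 +0.0395 +0.0197 -0.0329]
  T[2,:] = [-0.3529 +0.3529 +0.0000 -0.1176 -0.0588 -0.3529]
  T[3,:] = [+0.0330 +0.0220 -0.0110 +0.0000 +0.0549 -0.0440]
  T[4,:] = [+0.0395 -0.0395 +0.0395 -0.0329 +0.0000 -0.0132]
  T[5,:] = [-0.0328 -0.0492 -0.0410 -0.0246 +0.0164 +0.0000]
|roots of det(T-λI)|: 0.2079, 0.1663, 0.1663, 0.0883, 0.0712, 0.0712.
ρ = 0.2079; 0.2079 < 1, so it converges for any x₀.

yes, ρ = 0.2079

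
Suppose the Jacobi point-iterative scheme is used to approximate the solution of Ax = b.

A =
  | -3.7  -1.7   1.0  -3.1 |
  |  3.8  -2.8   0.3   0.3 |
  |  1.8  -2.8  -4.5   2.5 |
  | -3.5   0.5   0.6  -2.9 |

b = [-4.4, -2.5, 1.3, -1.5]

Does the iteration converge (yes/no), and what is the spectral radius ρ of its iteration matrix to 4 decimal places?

no, ρ = 1.1714

Diagonal D = diag(-3.7, -2.8, -4.5, -2.9); L, U strict lower/upper.
T_J = -D⁻¹(L+U): T[3,1] = -(0.5)/(-2.9) = +0.1724; T[3,3] = 0.
  T[0,:] = [+0.0000  -0.4595  +0.2703  -0.8378]
  T[1,:] = [+1.3571  +0.0000  +0.1071  +0.1071]
  T[2,:] = [+0.4000  -0.6222  +0.0000  +0.5556]
  T[3,:] = [-1.2069  +0.1724  +0.2069  +0.0000]
|roots of det(T-λI)|: 1.1714, 0.6869, 0.6869, 0.6570.
ρ = 1.1714; 1.1714 > 1 ⇒ diverges.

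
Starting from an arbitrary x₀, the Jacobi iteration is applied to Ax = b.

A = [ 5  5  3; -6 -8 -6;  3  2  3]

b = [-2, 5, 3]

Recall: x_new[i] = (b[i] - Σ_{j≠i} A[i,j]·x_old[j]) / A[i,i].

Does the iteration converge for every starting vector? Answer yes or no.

no

Let D = diag(5, -8, 3); L, U the strict triangles.
Jacobi T = -D⁻¹(L+U): T[0,2] = -(3)/(5) = -0.6000; T[0,0] = 0.
  T[0,:] = [+0.0000 -1.0000 -0.6000]
  T[1,:] = [-0.7500 +0.0000 -0.7500]
  T[2,:] = [-1.0000 -0.6667 +0.0000]
|λ(T)| sorted: 1.5851, 0.8139, 0.8139.
ρ = 1.5851; 1.5851 > 1: divergent.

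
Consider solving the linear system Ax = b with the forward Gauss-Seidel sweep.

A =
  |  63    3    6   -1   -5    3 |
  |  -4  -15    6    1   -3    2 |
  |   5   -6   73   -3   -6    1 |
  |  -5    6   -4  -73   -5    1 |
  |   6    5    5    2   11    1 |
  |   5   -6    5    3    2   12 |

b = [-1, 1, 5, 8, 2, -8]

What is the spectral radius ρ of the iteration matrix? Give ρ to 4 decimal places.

0.2292

A = D + L + U where D = diag(63, -15, 73, -73, 11, 12).
Gauss-Seidel: T = -(D+L)⁻¹U, row 0 first, T[0,3] = -(-1)/(63) = +0.0159; later rows by forward substitution.
  T[0,:] = [+0.0000 -0.0476 -0.0952 +0.0159 +0.0794 -0.0476]
  T[1,:] = [+0.0000 +0.0127 +0.4254 +0.0624 -0.2212 +0.1460]
  T[2,:] = [+0.0000 +0.0043 +0.0415 +0.0451 +0.0586 +0.0016]
  T[3,:] = [+0.0000 +0.0041 +0.0392 +0.0016 -0.0953 +0.0289]
  T[4,:] = [+0.0000 +0.0175 -0.1674 -0.0578 +0.0479 -0.1373]
  T[5,:] = [+0.0000 +0.0205 +0.2532 +0.0150 -0.1522 +0.1079]
|roots of det(T-λI)|: 0.2292, 0.0584, 0.0584, 0.0509, 0.0509, 0.0000.
ρ = 0.2292; 0.2292 < 1, so it converges for any x₀.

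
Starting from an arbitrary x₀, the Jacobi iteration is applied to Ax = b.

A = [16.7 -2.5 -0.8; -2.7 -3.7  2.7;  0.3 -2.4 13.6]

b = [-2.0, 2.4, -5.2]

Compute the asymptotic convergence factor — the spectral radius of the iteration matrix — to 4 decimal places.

0.2346

Diagonal D = diag(16.7, -3.7, 13.6); L, U strict lower/upper.
Jacobi: T = -D⁻¹(L+U), T[1,0] = -(-2.7)/(-3.7) = -0.7297; T[1,1] = 0.
  T[0,:] = [+0.0000, +0.1497, +0.0479]
  T[1,:] = [-0.7297, +0.0000, +0.7297]
  T[2,:] = [-0.0221, +0.1765, +0.0000]
|eigenvalues of T|: 0.2346, 0.1912, 0.1912.
spectral radius ρ = 0.2346; 0.2346 < 1 ⇒ converges.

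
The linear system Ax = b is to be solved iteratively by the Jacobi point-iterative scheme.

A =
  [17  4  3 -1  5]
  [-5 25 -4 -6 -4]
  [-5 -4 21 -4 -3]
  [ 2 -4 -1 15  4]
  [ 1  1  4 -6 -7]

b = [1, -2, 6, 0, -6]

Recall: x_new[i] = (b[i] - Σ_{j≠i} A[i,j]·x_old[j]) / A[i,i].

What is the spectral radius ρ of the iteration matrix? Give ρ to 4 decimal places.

Diagonal D = diag(17, 25, 21, 15, -7); L, U strict lower/upper.
Jacobi: T = -D⁻¹(L+U), T[1,2] = -(-4)/(25) = +0.1600; T[1,1] = 0.
  T[0,:] = [+0.0000, -0.2353, -0.1765, +0.0588, -0.2941]
  T[1,:] = [+0.2000, +0.0000, +0.1600, +0.2400, +0.1600]
  T[2,:] = [+0.2381, +0.1905, +0.0000, +0.1905, +0.1429]
  T[3,:] = [-0.1333, +0.2667, +0.0667, +0.0000, -0.2667]
  T[4,:] = [+0.1429, +0.1429, +0.5714, -0.8571, +0.0000]
|roots of det(T-λI)|: 0.7092, 0.4171, 0.4171, 0.4129, 0.1932.
spectral radius ρ = 0.7092; 0.7092 < 1 ⇒ converges.

0.7092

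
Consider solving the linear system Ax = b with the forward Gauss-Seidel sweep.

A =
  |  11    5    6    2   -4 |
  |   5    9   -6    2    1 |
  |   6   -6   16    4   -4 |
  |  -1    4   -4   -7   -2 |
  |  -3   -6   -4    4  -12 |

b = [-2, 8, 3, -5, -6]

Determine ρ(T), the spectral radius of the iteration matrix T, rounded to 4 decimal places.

0.8356

A = D + L + U where D = diag(11, 9, 16, -7, -12).
GS T = -(D+L)⁻¹U: row 0 first, T[0,4] = -(-4)/(11) = +0.3636; later rows by forward substitution.
  T[0,:] = [+0.0000 -0.4545 -0.5455 -0.1818 +0.3636]
  T[1,:] = [+0.0000 +0.2525 +0.9697 -0.1212 -0.3131]
  T[2,:] = [+0.0000 +0.2652 +0.5682 -0.2273 -0.0038]
  T[3,:] = [+0.0000 +0.0577 +0.3074 +0.0866 -0.5144]
  T[4,:] = [+0.0000 -0.0818 -0.4354 +0.2107 -0.1046]
moduli |λ_i(T)| = 0.8356, 0.2390, 0.2390, 0.1134, 0.0000.
spectral radius ρ = 0.8356; 0.8356 < 1 ⇒ converges.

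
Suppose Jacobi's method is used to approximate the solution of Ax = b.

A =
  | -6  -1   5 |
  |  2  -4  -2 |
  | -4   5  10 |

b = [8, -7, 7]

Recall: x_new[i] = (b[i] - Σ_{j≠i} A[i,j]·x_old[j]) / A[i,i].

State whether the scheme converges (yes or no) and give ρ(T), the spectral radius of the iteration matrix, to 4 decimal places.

yes, ρ = 0.8414

Let D = diag(-6, -4, 10); L, U the strict triangles.
Jacobi: T = -D⁻¹(L+U), T[0,1] = -(-1)/(-6) = -0.1667; T[0,0] = 0.
  T[0,:] = [+0.0000 -0.1667 +0.8333]
  T[1,:] = [+0.5000 +0.0000 -0.5000]
  T[2,:] = [+0.4000 -0.5000 +0.0000]
moduli |λ_i(T)| = 0.8414, 0.4561, 0.4561.
spectral radius ρ = 0.8414; 0.8414 < 1: convergent.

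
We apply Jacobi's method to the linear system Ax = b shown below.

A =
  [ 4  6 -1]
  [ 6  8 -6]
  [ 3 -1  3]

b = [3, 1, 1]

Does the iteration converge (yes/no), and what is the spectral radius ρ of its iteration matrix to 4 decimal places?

Split A = D + L + U, D = diag(4, 8, 3).
Jacobi: T = -D⁻¹(L+U), T[2,1] = -(-1)/(3) = +0.3333; T[2,2] = 0.
  T[0,:] = [+0.0000, -1.5000, +0.2500]
  T[1,:] = [-0.7500, +0.0000, +0.7500]
  T[2,:] = [-1.0000, +0.3333, +0.0000]
eigenvalue magnitudes: 1.3771, 0.8784, 0.8784.
ρ = 1.3771; 1.3771 > 1, so it fails to converge.

no, ρ = 1.3771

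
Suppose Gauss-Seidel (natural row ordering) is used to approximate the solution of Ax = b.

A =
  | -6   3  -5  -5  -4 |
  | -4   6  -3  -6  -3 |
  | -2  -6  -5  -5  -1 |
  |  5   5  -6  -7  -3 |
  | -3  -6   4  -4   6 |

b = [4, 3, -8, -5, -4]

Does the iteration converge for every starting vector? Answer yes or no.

no

A = D + L + U where D = diag(-6, 6, -5, -7, 6).
GS T = -(D+L)⁻¹U: row 0 first, T[0,1] = -(3)/(-6) = +0.5000; later rows by forward substitution.
  T[0,:] = [+0.0000, +0.5000, -0.8333, -0.8333, -0.6667]
  T[1,:] = [+0.0000, +0.3333, -0.0556, +0.4444, +0.0556]
  T[2,:] = [+0.0000, -0.6000, +0.4000, -1.2000, +0.0000]
  T[3,:] = [+0.0000, +1.1095, -0.9778, +0.7508, -0.8651]
  T[4,:] = [+0.0000, +1.7230, -1.3907, +1.3283, -0.8545]
|eigenvalues of T|: 1.2779, 1.0635, 0.2684, 0.1468, 0.0000.
ρ(T) = max|λ| = 1.2779; 1.2779 > 1, so it fails to converge.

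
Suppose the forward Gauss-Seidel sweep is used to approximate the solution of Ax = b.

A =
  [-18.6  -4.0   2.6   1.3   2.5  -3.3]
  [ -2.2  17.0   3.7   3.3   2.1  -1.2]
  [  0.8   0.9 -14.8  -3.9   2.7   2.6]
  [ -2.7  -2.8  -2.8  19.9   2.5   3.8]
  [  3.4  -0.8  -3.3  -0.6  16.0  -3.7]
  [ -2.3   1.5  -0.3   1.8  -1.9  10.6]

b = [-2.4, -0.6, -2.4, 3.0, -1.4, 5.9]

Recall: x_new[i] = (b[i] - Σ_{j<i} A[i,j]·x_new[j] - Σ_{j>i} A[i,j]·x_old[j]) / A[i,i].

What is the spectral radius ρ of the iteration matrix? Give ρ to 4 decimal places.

Let D = diag(-18.6, 17, -14.8, 19.9, 16, 10.6); L, U the strict triangles.
GS T = -(D+L)⁻¹U: row 0 first, T[0,3] = -(1.3)/(-18.6) = +0.0699; later rows by forward substitution.
  T[0,:] = [+0.0000  -0.2151  +0.1398  +0.0699  +0.1344  -0.1774]
  T[1,:] = [+0.0000  -0.0278  -0.1996  -0.1851  -0.1061  +0.0476]
  T[2,:] = [+0.0000  -0.0133  -0.0046  -0.2710  +0.1832  +0.1690]
  T[3,:] = [+0.0000  -0.0350  -0.0098  -0.0547  -0.0965  -0.1845]
  T[4,:] = [+0.0000  +0.0402  -0.0410  -0.0820  +0.0003  +0.2993]
  T[5,:] = [+0.0000  -0.0299  +0.0527  +0.0283  +0.0658  +0.0445]
|λ(T)| sorted: 0.2430, 0.1884, 0.1366, 0.1366, 0.0910, 0.0000.
ρ = 0.2430; 0.2430 < 1: convergent.

0.2430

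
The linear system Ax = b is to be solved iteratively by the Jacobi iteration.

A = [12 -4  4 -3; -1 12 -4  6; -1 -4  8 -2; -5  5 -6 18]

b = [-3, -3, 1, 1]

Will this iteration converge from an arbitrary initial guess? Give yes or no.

Diagonal D = diag(12, 12, 8, 18); L, U strict lower/upper.
Jacobi: T = -D⁻¹(L+U), T[0,1] = -(-4)/(12) = +0.3333; T[0,0] = 0.
  T[0,:] = [+0.0000  +0.3333  -0.3333  +0.2500]
  T[1,:] = [+0.0833  +0.0000  +0.3333  -0.5000]
  T[2,:] = [+0.1250  +0.5000  +0.0000  +0.2500]
  T[3,:] = [+0.2778  -0.2778  +0.3333  +0.0000]
eigenvalue magnitudes: 0.8242, 0.3251, 0.3251, 0.2104.
ρ = 0.8242; 0.8242 < 1: convergent.

yes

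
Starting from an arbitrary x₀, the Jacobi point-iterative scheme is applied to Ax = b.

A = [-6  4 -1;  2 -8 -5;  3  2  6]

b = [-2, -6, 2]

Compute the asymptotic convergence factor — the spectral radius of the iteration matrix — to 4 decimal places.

0.8486

Split A = D + L + U, D = diag(-6, -8, 6).
Jacobi: T = -D⁻¹(L+U), T[2,1] = -(2)/(6) = -0.3333; T[2,2] = 0.
  T[0,:] = [+0.0000, +0.6667, -0.1667]
  T[1,:] = [+0.2500, +0.0000, -0.6250]
  T[2,:] = [-0.5000, -0.3333, +0.0000]
|roots of det(T-λI)|: 0.8486, 0.5117, 0.5117.
ρ(T) = max|λ| = 0.8486; 0.8486 < 1 ⇒ converges.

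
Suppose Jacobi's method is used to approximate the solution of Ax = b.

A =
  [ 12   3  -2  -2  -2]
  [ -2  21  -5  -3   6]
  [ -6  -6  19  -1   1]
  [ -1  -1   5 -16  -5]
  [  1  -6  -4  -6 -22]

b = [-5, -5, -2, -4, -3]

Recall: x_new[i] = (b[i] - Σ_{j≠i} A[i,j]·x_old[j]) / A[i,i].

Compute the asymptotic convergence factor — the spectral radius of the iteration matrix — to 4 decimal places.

Let D = diag(12, 21, 19, -16, -22); L, U the strict triangles.
Jacobi T = -D⁻¹(L+U): T[1,2] = -(-5)/(21) = +0.2381; T[1,1] = 0.
  T[0,:] = [+0.0000 -0.2500 +0.1667 +0.1667 +0.1667]
  T[1,:] = [+0.0952 +0.0000 +0.2381 +0.1429 -0.2857]
  T[2,:] = [+0.3158 +0.3158 +0.0000 +0.0526 -0.0526]
  T[3,:] = [-0.0625 -0.0625 +0.3125 +0.0000 -0.3125]
  T[4,:] = [+0.0455 -0.2727 -0.1818 -0.2727 +0.0000]
|λ(T)| sorted: 0.5532, 0.3965, 0.2320, 0.2294, 0.2294.
ρ = 0.5532; 0.5532 < 1, so it converges for any x₀.

0.5532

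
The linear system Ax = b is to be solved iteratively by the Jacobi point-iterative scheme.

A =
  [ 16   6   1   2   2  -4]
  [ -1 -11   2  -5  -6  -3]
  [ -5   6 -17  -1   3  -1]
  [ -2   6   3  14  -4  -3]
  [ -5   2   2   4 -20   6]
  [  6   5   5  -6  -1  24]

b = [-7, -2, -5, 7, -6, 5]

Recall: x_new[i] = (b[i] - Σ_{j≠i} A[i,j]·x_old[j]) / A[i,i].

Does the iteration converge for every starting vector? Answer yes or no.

Split A = D + L + U, D = diag(16, -11, -17, 14, -20, 24).
Jacobi: T = -D⁻¹(L+U), T[0,3] = -(2)/(16) = -0.1250; T[0,0] = 0.
  T[0,:] = [+0.0000  -0.3750  -0.0625  -0.1250  -0.1250  +0.2500]
  T[1,:] = [-0.0909  +0.0000  +0.1818  -0.4545  -0.5455  -0.2727]
  T[2,:] = [-0.2941  +0.3529  +0.0000  -0.0588  +0.1765  -0.0588]
  T[3,:] = [+0.1429  -0.4286  -0.2143  +0.0000  +0.2857  +0.2143]
  T[4,:] = [-0.2500  +0.1000  +0.1000  +0.2000  +0.0000  +0.3000]
  T[5,:] = [-0.2500  -0.2083  -0.2083  +0.2500  +0.0417  +0.0000]
eigenvalue magnitudes: 0.8215, 0.3249, 0.3249, 0.2899, 0.2899, 0.1734.
spectral radius ρ = 0.8215; 0.8215 < 1: convergent.

yes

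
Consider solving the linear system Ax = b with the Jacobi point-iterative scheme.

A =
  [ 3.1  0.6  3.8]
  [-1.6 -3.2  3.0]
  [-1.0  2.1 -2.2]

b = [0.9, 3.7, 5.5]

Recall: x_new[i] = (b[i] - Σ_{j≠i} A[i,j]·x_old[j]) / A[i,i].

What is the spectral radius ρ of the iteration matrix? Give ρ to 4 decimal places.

1.4208

Write A = D+L+U with D = diag(3.1, -3.2, -2.2).
Jacobi T = -D⁻¹(L+U): T[0,1] = -(0.6)/(3.1) = -0.1935; T[0,0] = 0.
  T[0,:] = [+0.0000  -0.1935  -1.2258]
  T[1,:] = [-0.5000  +0.0000  +0.9375]
  T[2,:] = [-0.4545  +0.9545  +0.0000]
|eigenvalues of T|: 1.4208, 0.8971, 0.5237.
ρ(T) = max|λ| = 1.4208; 1.4208 > 1: divergent.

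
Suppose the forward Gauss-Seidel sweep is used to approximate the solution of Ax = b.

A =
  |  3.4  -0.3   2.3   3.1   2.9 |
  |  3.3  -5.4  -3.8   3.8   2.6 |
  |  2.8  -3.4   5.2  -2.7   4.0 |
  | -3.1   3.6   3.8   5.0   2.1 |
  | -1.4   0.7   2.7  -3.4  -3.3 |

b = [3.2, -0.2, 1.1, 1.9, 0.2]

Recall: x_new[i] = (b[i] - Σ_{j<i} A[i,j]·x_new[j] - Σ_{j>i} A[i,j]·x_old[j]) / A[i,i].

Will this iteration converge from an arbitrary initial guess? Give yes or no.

A = D + L + U where D = diag(3.4, -5.4, 5.2, 5, -3.3).
T_GS = -(D+L)⁻¹U: row 0 first, T[0,2] = -(2.3)/(3.4) = -0.6765; later rows by forward substitution.
  T[0,:] = [+0.0000, +0.0882, -0.6765, -0.9118, -0.8529]
  T[1,:] = [+0.0000, +0.0539, -1.1171, +0.1465, -0.0398]
  T[2,:] = [+0.0000, -0.0123, -0.3662, +1.1060, -0.3360]
  T[3,:] = [+0.0000, +0.0252, +0.6632, -1.5113, -0.6649]
  T[4,:] = [+0.0000, -0.0620, -0.9328, +2.8799, +0.7636]
moduli |λ_i(T)| = 1.3306, 0.5220, 0.5220, 0.0158, 0.0000.
ρ = 1.3306; 1.3306 > 1, so it fails to converge.

no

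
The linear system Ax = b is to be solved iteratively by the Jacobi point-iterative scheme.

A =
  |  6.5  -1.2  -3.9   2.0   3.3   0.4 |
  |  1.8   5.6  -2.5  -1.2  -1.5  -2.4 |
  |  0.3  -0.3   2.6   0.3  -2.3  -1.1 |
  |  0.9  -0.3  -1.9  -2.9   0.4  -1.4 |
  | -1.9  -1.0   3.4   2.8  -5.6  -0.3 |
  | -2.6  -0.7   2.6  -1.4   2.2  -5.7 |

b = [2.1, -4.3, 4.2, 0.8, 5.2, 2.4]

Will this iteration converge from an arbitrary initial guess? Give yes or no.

no

Write A = D+L+U with D = diag(6.5, 5.6, 2.6, -2.9, -5.6, -5.7).
Jacobi T = -D⁻¹(L+U): T[4,0] = -(-1.9)/(-5.6) = -0.3393; T[4,4] = 0.
  T[0,:] = [+0.0000 +0.1846 +0.6000 -0.3077 -0.5077 -0.0615]
  T[1,:] = [-0.3214 +0.0000 +0.4464 +0.2143 +0.2679 +0.4286]
  T[2,:] = [-0.1154 +0.1154 +0.0000 -0.1154 +0.8846 +0.4231]
  T[3,:] = [+0.3103 -0.1034 -0.6552 +0.0000 +0.1379 -0.4828]
  T[4,:] = [-0.3393 -0.1786 +0.6071 +0.5000 +0.0000 -0.0536]
  T[5,:] = [-0.4561 -0.1228 +0.4561 -0.2456 +0.3860 +0.0000]
|λ(T)| sorted: 1.1572, 0.9293, 0.9293, 0.4343, 0.2103, 0.0010.
ρ(T) = max|λ| = 1.1572; 1.1572 > 1: divergent.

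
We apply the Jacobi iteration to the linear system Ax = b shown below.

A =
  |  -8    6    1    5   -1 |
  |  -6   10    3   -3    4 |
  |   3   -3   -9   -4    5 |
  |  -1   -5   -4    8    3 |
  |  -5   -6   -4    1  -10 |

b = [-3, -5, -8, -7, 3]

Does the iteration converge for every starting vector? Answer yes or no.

no

Diagonal D = diag(-8, 10, -9, 8, -10); L, U strict lower/upper.
Jacobi: T = -D⁻¹(L+U), T[4,3] = -(1)/(-10) = +0.1000; T[4,4] = 0.
  T[0,:] = [+0.0000 +0.7500 +0.1250 +0.6250 -0.1250]
  T[1,:] = [+0.6000 +0.0000 -0.3000 +0.3000 -0.4000]
  T[2,:] = [+0.3333 -0.3333 +0.0000 -0.4444 +0.5556]
  T[3,:] = [+0.1250 +0.6250 +0.5000 +0.0000 -0.3750]
  T[4,:] = [-0.5000 -0.6000 -0.4000 +0.1000 +0.0000]
|roots of det(T-λI)|: 1.1913, 0.6838, 0.6511, 0.6511, 0.0530.
ρ(T) = max|λ| = 1.1913; 1.1913 > 1, so it fails to converge.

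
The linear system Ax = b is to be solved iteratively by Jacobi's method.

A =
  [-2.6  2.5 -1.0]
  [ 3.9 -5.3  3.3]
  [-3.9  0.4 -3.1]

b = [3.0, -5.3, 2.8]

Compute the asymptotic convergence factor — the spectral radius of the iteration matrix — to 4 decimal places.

Let D = diag(-2.6, -5.3, -3.1); L, U the strict triangles.
Jacobi: T = -D⁻¹(L+U), T[2,1] = -(0.4)/(-3.1) = +0.1290; T[2,2] = 0.
  T[0,:] = [+0.0000 +0.9615 -0.3846]
  T[1,:] = [+0.7358 +0.0000 +0.6226]
  T[2,:] = [-1.2581 +0.1290 +0.0000]
|λ(T)| sorted: 1.3609, 0.7618, 0.7618.
spectral radius ρ = 1.3609; 1.3609 > 1, so it fails to converge.

1.3609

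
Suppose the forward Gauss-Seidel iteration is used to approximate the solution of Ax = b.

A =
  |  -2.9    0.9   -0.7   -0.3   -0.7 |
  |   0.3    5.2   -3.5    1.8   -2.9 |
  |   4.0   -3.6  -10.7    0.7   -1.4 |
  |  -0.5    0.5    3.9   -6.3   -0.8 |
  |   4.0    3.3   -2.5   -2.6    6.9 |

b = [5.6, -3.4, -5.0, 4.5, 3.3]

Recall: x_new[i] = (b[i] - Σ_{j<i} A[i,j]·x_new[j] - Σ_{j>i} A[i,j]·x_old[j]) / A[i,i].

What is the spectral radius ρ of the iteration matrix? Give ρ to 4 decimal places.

A = D + L + U where D = diag(-2.9, 5.2, -10.7, -6.3, 6.9).
T_GS = -(D+L)⁻¹U: row 0 first, T[0,3] = -(-0.3)/(-2.9) = -0.1034; later rows by forward substitution.
  T[0,:] = [+0.0000  +0.3103  -0.2414  -0.1034  -0.2414]
  T[1,:] = [+0.0000  -0.0179  +0.6870  -0.3402  +0.5716]
  T[2,:] = [+0.0000  +0.1220  -0.3214  +0.1412  -0.4134]
  T[3,:] = [+0.0000  +0.0495  -0.1253  +0.0686  -0.3184]
  T[4,:] = [+0.0000  -0.1085  -0.3523  +0.2997  -0.4032]
moduli |λ_i(T)| = 0.5697, 0.1295, 0.1295, 0.1052, 0.0000.
ρ = 0.5697; 0.5697 < 1, so it converges for any x₀.

0.5697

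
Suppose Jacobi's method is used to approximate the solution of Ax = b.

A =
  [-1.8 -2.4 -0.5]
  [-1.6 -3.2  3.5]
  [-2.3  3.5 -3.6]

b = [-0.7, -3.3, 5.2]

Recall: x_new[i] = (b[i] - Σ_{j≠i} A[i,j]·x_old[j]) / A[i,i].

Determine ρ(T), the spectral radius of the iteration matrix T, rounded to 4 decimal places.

Write A = D+L+U with D = diag(-1.8, -3.2, -3.6).
Jacobi T = -D⁻¹(L+U): T[1,2] = -(3.5)/(-3.2) = +1.0938; T[1,1] = 0.
  T[0,:] = [+0.0000, -1.3333, -0.2778]
  T[1,:] = [-0.5000, +0.0000, +1.0938]
  T[2,:] = [-0.6389, +0.9722, +0.0000]
|λ(T)| sorted: 1.6039, 0.8155, 0.8155.
ρ = 1.6039; 1.6039 > 1: divergent.

1.6039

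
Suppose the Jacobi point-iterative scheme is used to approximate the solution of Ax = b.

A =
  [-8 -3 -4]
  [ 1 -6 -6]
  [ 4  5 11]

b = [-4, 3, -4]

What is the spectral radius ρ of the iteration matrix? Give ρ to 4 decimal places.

Diagonal D = diag(-8, -6, 11); L, U strict lower/upper.
Jacobi: T = -D⁻¹(L+U), T[1,2] = -(-6)/(-6) = -1.0000; T[1,1] = 0.
  T[0,:] = [+0.0000  -0.3750  -0.5000]
  T[1,:] = [+0.1667  +0.0000  -1.0000]
  T[2,:] = [-0.3636  -0.4545  +0.0000]
|roots of det(T-λI)|: 0.8320, 0.6499, 0.1821.
spectral radius ρ = 0.8320; 0.8320 < 1: convergent.

0.8320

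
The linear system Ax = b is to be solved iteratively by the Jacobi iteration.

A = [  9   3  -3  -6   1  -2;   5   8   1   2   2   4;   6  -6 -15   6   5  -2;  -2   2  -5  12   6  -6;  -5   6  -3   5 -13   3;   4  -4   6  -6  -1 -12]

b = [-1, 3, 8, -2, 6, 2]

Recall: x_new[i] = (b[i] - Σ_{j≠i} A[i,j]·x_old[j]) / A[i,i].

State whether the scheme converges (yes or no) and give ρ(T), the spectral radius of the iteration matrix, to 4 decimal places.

no, ρ = 1.2377

Write A = D+L+U with D = diag(9, 8, -15, 12, -13, -12).
Jacobi T = -D⁻¹(L+U): T[2,1] = -(-6)/(-15) = -0.4000; T[2,2] = 0.
  T[0,:] = [+0.0000, -0.3333, +0.3333, +0.6667, -0.1111, +0.2222]
  T[1,:] = [-0.6250, +0.0000, -0.1250, -0.2500, -0.2500, -0.5000]
  T[2,:] = [+0.4000, -0.4000, +0.0000, +0.4000, +0.3333, -0.1333]
  T[3,:] = [+0.1667, -0.1667, +0.4167, +0.0000, -0.5000, +0.5000]
  T[4,:] = [-0.3846, +0.4615, -0.2308, +0.3846, +0.0000, +0.2308]
  T[5,:] = [+0.3333, -0.3333, +0.5000, -0.5000, -0.0833, +0.0000]
moduli |λ_i(T)| = 1.2377, 0.9398, 0.9398, 0.3874, 0.0311, 0.0311.
ρ(T) = max|λ| = 1.2377; 1.2377 > 1 ⇒ diverges.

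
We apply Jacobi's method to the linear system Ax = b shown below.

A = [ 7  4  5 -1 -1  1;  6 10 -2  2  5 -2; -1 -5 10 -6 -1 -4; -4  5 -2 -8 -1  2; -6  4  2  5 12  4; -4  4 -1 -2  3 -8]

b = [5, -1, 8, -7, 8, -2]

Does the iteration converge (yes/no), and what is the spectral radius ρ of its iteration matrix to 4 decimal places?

A = D + L + U where D = diag(7, 10, 10, -8, 12, -8).
Jacobi: T = -D⁻¹(L+U), T[1,3] = -(2)/(10) = -0.2000; T[1,1] = 0.
  T[0,:] = [+0.0000, -0.5714, -0.7143, +0.1429, +0.1429, -0.1429]
  T[1,:] = [-0.6000, +0.0000, +0.2000, -0.2000, -0.5000, +0.2000]
  T[2,:] = [+0.1000, +0.5000, +0.0000, +0.6000, +0.1000, +0.4000]
  T[3,:] = [-0.5000, +0.6250, -0.2500, +0.0000, -0.1250, +0.2500]
  T[4,:] = [+0.5000, -0.3333, -0.1667, -0.4167, +0.0000, -0.3333]
  T[5,:] = [-0.5000, +0.5000, -0.1250, -0.2500, +0.3750, +0.0000]
|eigenvalues of T|: 1.1921, 0.8453, 0.8453, 0.4566, 0.4566, 0.1130.
spectral radius ρ = 1.1921; 1.1921 > 1: divergent.

no, ρ = 1.1921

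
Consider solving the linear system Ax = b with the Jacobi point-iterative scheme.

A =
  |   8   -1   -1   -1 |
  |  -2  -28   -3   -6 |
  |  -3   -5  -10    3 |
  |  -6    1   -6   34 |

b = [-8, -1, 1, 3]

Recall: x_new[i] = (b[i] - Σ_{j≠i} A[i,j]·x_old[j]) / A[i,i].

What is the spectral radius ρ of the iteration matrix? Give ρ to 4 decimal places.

0.4086

Let D = diag(8, -28, -10, 34); L, U the strict triangles.
Jacobi: T = -D⁻¹(L+U), T[0,3] = -(-1)/(8) = +0.1250; T[0,0] = 0.
  T[0,:] = [+0.0000  +0.1250  +0.1250  +0.1250]
  T[1,:] = [-0.0714  +0.0000  -0.1071  -0.2143]
  T[2,:] = [-0.3000  -0.5000  +0.0000  +0.3000]
  T[3,:] = [+0.1765  -0.0294  +0.1765  +0.0000]
|eigenvalues of T|: 0.4086, 0.2213, 0.1925, 0.1925.
ρ(T) = max|λ| = 0.4086; 0.4086 < 1, so it converges for any x₀.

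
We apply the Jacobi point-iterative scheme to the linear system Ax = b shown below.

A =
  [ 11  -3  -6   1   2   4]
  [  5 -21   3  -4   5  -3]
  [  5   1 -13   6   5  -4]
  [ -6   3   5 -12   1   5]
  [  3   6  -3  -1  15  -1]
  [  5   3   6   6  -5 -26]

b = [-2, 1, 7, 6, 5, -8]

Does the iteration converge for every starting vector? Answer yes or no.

Diagonal D = diag(11, -21, -13, -12, 15, -26); L, U strict lower/upper.
T_J = -D⁻¹(L+U): T[4,2] = -(-3)/(15) = +0.2000; T[4,4] = 0.
  T[0,:] = [+0.0000  +0.2727  +0.5455  -0.0909  -0.1818  -0.3636]
  T[1,:] = [+0.2381  +0.0000  +0.1429  -0.1905  +0.2381  -0.1429]
  T[2,:] = [+0.3846  +0.0769  +0.0000  +0.4615  +0.3846  -0.3077]
  T[3,:] = [-0.5000  +0.2500  +0.4167  +0.0000  +0.0833  +0.4167]
  T[4,:] = [-0.2000  -0.4000  +0.2000  +0.0667  +0.0000  +0.0667]
  T[5,:] = [+0.1923  +0.1154  +0.2308  +0.2308  -0.1923  +0.0000]
eigenvalue magnitudes: 0.8685, 0.5823, 0.5137, 0.5137, 0.3961, 0.3961.
ρ = 0.8685; 0.8685 < 1 ⇒ converges.

yes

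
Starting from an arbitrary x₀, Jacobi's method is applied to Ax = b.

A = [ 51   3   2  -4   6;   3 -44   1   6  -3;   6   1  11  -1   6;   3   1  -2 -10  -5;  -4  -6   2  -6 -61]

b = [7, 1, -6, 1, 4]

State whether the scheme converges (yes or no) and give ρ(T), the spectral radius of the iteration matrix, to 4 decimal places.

Diagonal D = diag(51, -44, 11, -10, -61); L, U strict lower/upper.
T_J = -D⁻¹(L+U): T[1,3] = -(6)/(-44) = +0.1364; T[1,1] = 0.
  T[0,:] = [+0.0000  -0.0588  -0.0392  +0.0784  -0.1176]
  T[1,:] = [+0.0682  +0.0000  +0.0227  +0.1364  -0.0682]
  T[2,:] = [-0.5455  -0.0909  +0.0000  +0.0909  -0.5455]
  T[3,:] = [+0.3000  +0.1000  -0.2000  +0.0000  -0.5000]
  T[4,:] = [-0.0656  -0.0984  +0.0328  -0.0984  +0.0000]
|λ(T)| sorted: 0.2979, 0.2110, 0.2110, 0.1859, 0.1758.
spectral radius ρ = 0.2979; 0.2979 < 1 ⇒ converges.

yes, ρ = 0.2979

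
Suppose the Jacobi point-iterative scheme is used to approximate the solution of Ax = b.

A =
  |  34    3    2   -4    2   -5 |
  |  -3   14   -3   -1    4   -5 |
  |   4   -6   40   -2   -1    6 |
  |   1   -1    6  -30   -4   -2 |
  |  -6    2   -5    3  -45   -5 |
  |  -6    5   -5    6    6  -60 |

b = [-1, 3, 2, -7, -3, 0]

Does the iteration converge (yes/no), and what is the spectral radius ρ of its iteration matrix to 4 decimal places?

Diagonal D = diag(34, 14, 40, -30, -45, -60); L, U strict lower/upper.
T_J = -D⁻¹(L+U): T[3,2] = -(6)/(-30) = +0.2000; T[3,3] = 0.
  T[0,:] = [+0.0000  -0.0882  -0.0588  +0.1176  -0.0588  +0.1471]
  T[1,:] = [+0.2143  +0.0000  +0.2143  +0.0714  -0.2857  +0.3571]
  T[2,:] = [-0.1000  +0.1500  +0.0000  +0.0500  +0.0250  -0.1500]
  T[3,:] = [+0.0333  -0.0333  +0.2000  +0.0000  -0.1333  -0.0667]
  T[4,:] = [-0.1333  +0.0444  -0.1111  +0.0667  +0.0000  -0.1111]
  T[5,:] = [-0.1000  +0.0833  -0.0833  +0.1000  +0.1000  +0.0000]
|roots of det(T-λI)|: 0.2321, 0.1742, 0.1742, 0.1504, 0.1504, 0.0359.
spectral radius ρ = 0.2321; 0.2321 < 1: convergent.

yes, ρ = 0.2321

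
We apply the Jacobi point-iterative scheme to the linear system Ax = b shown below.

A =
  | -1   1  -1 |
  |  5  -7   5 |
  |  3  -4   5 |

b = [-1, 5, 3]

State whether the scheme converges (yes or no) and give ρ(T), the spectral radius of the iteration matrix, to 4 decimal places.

no, ρ = 1.5862

A = D + L + U where D = diag(-1, -7, 5).
Jacobi: T = -D⁻¹(L+U), T[1,2] = -(5)/(-7) = +0.7143; T[1,1] = 0.
  T[0,:] = [+0.0000 +1.0000 -1.0000]
  T[1,:] = [+0.7143 +0.0000 +0.7143]
  T[2,:] = [-0.6000 +0.8000 +0.0000]
|roots of det(T-λI)|: 1.5862, 0.7940, 0.7940.
ρ(T) = max|λ| = 1.5862; 1.5862 > 1, so it fails to converge.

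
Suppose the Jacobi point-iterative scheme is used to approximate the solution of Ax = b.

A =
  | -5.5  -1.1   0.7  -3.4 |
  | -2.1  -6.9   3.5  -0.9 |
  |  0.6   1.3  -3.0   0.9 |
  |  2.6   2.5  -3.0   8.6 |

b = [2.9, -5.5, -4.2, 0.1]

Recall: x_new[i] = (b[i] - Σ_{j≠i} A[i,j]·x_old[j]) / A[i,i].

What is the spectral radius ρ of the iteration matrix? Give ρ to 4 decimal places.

0.9405

A = D + L + U where D = diag(-5.5, -6.9, -3, 8.6).
T_J = -D⁻¹(L+U): T[2,1] = -(1.3)/(-3) = +0.4333; T[2,2] = 0.
  T[0,:] = [+0.0000  -0.2000  +0.1273  -0.6182]
  T[1,:] = [-0.3043  +0.0000  +0.5072  -0.1304]
  T[2,:] = [+0.2000  +0.4333  +0.0000  +0.3000]
  T[3,:] = [-0.3023  -0.2907  +0.3488  +0.0000]
|roots of det(T-λI)|: 0.9405, 0.5206, 0.3273, 0.0925.
ρ(T) = max|λ| = 0.9405; 0.9405 < 1, so it converges for any x₀.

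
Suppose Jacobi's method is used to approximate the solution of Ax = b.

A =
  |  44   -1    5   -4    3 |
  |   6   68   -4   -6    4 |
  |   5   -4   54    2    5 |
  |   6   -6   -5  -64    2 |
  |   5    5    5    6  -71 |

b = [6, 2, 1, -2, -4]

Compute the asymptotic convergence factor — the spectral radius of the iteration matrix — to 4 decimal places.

Split A = D + L + U, D = diag(44, 68, 54, -64, -71).
T_J = -D⁻¹(L+U): T[3,2] = -(-5)/(-64) = -0.0781; T[3,3] = 0.
  T[0,:] = [+0.0000 +0.0227 -0.1136 +0.0909 -0.0682]
  T[1,:] = [-0.0882 +0.0000 +0.0588 +0.0882 -0.0588]
  T[2,:] = [-0.0926 +0.0741 +0.0000 -0.0370 -0.0926]
  T[3,:] = [+0.0938 -0.0938 -0.0781 +0.0000 +0.0312]
  T[4,:] = [+0.0704 +0.0704 +0.0704 +0.0845 +0.0000]
|λ(T)| sorted: 0.1897, 0.1345, 0.1345, 0.0755, 0.0755.
ρ(T) = max|λ| = 0.1897; 0.1897 < 1: convergent.

0.1897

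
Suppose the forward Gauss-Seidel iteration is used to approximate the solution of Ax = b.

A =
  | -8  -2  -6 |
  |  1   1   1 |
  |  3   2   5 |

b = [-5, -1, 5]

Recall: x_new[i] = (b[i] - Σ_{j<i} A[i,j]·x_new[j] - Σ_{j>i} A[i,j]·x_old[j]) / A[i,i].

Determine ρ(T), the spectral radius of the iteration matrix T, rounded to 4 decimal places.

Diagonal D = diag(-8, 1, 5); L, U strict lower/upper.
T_GS = -(D+L)⁻¹U: row 0 first, T[0,2] = -(-6)/(-8) = -0.7500; later rows by forward substitution.
  T[0,:] = [+0.0000, -0.2500, -0.7500]
  T[1,:] = [+0.0000, +0.2500, -0.2500]
  T[2,:] = [+0.0000, +0.0500, +0.5500]
|λ(T)| sorted: 0.5000, 0.3000, 0.0000.
ρ = 0.5000; 0.5000 < 1 ⇒ converges.

0.5000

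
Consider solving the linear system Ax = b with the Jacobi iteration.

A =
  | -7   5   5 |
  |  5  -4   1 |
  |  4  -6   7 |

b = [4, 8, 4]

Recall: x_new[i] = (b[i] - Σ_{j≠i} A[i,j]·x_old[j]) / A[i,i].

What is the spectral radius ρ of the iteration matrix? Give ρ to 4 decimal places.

1.1333

A = D + L + U where D = diag(-7, -4, 7).
T_J = -D⁻¹(L+U): T[1,2] = -(1)/(-4) = +0.2500; T[1,1] = 0.
  T[0,:] = [+0.0000  +0.7143  +0.7143]
  T[1,:] = [+1.2500  +0.0000  +0.2500]
  T[2,:] = [-0.5714  +0.8571  +0.0000]
eigenvalue magnitudes: 1.1333, 0.7650, 0.7650.
ρ = 1.1333; 1.1333 > 1: divergent.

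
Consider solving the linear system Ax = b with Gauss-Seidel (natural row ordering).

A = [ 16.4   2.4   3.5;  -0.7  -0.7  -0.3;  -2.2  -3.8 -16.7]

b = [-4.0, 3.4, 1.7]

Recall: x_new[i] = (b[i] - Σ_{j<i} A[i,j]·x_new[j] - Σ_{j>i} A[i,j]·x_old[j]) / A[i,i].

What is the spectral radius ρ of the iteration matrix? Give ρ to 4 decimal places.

A = D + L + U where D = diag(16.4, -0.7, -16.7).
Gauss-Seidel: T = -(D+L)⁻¹U, row 0 first, T[0,1] = -(2.4)/(16.4) = -0.1463; later rows by forward substitution.
  T[0,:] = [+0.0000 -0.1463 -0.2134]
  T[1,:] = [+0.0000 +0.1463 -0.2152]
  T[2,:] = [+0.0000 -0.0140 +0.0771]
moduli |λ_i(T)| = 0.1766, 0.0468, 0.0000.
ρ = 0.1766; 0.1766 < 1, so it converges for any x₀.

0.1766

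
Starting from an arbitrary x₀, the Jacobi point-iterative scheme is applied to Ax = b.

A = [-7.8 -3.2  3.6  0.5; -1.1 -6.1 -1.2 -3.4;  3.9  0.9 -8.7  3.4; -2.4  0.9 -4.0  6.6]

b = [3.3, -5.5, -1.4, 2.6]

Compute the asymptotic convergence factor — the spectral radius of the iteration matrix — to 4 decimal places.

Write A = D+L+U with D = diag(-7.8, -6.1, -8.7, 6.6).
Jacobi T = -D⁻¹(L+U): T[2,1] = -(0.9)/(-8.7) = +0.1034; T[2,2] = 0.
  T[0,:] = [+0.0000 -0.4103 +0.4615 +0.0641]
  T[1,:] = [-0.1803 +0.0000 -0.1967 -0.5574]
  T[2,:] = [+0.4483 +0.1034 +0.0000 +0.3908]
  T[3,:] = [+0.3636 -0.1364 +0.6061 +0.0000]
eigenvalue magnitudes: 0.9097, 0.6462, 0.2462, 0.2462.
spectral radius ρ = 0.9097; 0.9097 < 1: convergent.

0.9097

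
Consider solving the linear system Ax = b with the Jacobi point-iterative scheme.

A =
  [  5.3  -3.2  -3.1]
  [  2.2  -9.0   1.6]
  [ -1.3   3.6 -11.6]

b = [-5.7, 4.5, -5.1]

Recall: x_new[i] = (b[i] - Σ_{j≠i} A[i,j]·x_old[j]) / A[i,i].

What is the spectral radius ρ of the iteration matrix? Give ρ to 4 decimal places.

0.4562

Split A = D + L + U, D = diag(5.3, -9, -11.6).
Jacobi: T = -D⁻¹(L+U), T[2,1] = -(3.6)/(-11.6) = +0.3103; T[2,2] = 0.
  T[0,:] = [+0.0000  +0.6038  +0.5849]
  T[1,:] = [+0.2444  +0.0000  +0.1778]
  T[2,:] = [-0.1121  +0.3103  +0.0000]
|λ(T)| sorted: 0.4562, 0.2663, 0.2663.
spectral radius ρ = 0.4562; 0.4562 < 1 ⇒ converges.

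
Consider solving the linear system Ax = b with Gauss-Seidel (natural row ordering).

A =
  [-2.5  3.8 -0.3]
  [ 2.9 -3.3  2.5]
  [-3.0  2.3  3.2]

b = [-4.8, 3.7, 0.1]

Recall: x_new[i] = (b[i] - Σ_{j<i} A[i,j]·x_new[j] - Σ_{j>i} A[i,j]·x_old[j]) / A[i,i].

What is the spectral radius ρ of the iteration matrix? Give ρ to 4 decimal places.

Split A = D + L + U, D = diag(-2.5, -3.3, 3.2).
GS T = -(D+L)⁻¹U: row 0 first, T[0,2] = -(-0.3)/(-2.5) = -0.1200; later rows by forward substitution.
  T[0,:] = [+0.0000 +1.5200 -0.1200]
  T[1,:] = [+0.0000 +1.3358 +0.6521]
  T[2,:] = [+0.0000 +0.4649 -0.5812]
moduli |λ_i(T)| = 1.4827, 0.7281, 0.0000.
ρ = 1.4827; 1.4827 > 1: divergent.

1.4827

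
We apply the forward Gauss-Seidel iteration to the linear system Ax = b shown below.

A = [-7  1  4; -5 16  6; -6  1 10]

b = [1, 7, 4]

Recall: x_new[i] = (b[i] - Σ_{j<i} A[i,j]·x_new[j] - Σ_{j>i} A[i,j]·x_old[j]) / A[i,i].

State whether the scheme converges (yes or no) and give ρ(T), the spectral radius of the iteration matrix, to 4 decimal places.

A = D + L + U where D = diag(-7, 16, 10).
T_GS = -(D+L)⁻¹U: row 0 first, T[0,1] = -(1)/(-7) = +0.1429; later rows by forward substitution.
  T[0,:] = [+0.0000 +0.1429 +0.5714]
  T[1,:] = [+0.0000 +0.0446 -0.1964]
  T[2,:] = [+0.0000 +0.0813 +0.3625]
|λ(T)| sorted: 0.3000, 0.1071, 0.0000.
spectral radius ρ = 0.3000; 0.3000 < 1: convergent.

yes, ρ = 0.3000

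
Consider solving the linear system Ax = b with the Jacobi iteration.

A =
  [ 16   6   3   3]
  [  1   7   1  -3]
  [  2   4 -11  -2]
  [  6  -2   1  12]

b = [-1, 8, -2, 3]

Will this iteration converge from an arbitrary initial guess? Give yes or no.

Let D = diag(16, 7, -11, 12); L, U the strict triangles.
T_J = -D⁻¹(L+U): T[3,2] = -(1)/(12) = -0.0833; T[3,3] = 0.
  T[0,:] = [+0.0000  -0.3750  -0.1875  -0.1875]
  T[1,:] = [-0.1429  +0.0000  -0.1429  +0.4286]
  T[2,:] = [+0.1818  +0.3636  +0.0000  -0.1818]
  T[3,:] = [-0.5000  +0.1667  -0.0833  +0.0000]
eigenvalue magnitudes: 0.6002, 0.3639, 0.3555, 0.3555.
ρ(T) = max|λ| = 0.6002; 0.6002 < 1: convergent.

yes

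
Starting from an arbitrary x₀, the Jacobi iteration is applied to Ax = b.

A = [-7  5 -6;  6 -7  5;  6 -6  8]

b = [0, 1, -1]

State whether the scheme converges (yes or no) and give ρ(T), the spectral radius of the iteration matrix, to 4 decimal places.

no, ρ = 1.5473

Let D = diag(-7, -7, 8); L, U the strict triangles.
Jacobi: T = -D⁻¹(L+U), T[2,0] = -(6)/(8) = -0.7500; T[2,2] = 0.
  T[0,:] = [+0.0000, +0.7143, -0.8571]
  T[1,:] = [+0.8571, +0.0000, +0.7143]
  T[2,:] = [-0.7500, +0.7500, +0.0000]
|λ(T)| sorted: 1.5473, 0.7768, 0.7768.
spectral radius ρ = 1.5473; 1.5473 > 1 ⇒ diverges.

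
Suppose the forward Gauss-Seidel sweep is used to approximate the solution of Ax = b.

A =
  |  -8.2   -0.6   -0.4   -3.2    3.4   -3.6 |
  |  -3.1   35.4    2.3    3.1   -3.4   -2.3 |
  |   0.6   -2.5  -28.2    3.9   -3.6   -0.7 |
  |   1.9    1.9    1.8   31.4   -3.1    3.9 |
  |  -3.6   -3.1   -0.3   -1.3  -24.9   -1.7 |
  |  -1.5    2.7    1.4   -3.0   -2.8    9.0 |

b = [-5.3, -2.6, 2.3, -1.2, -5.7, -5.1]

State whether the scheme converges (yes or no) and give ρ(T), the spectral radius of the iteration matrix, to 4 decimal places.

Let D = diag(-8.2, 35.4, -28.2, 31.4, -24.9, 9); L, U the strict triangles.
T_GS = -(D+L)⁻¹U: row 0 first, T[0,3] = -(-3.2)/(-8.2) = -0.3902; later rows by forward substitution.
  T[0,:] = [+0.0000, -0.0732, -0.0488, -0.3902, +0.4146, -0.4390]
  T[1,:] = [+0.0000, -0.0064, -0.0692, -0.1217, +0.1324, +0.0265]
  T[2,:] = [+0.0000, -0.0010, +0.0051, +0.1408, -0.1306, -0.0365]
  T[3,:] = [+0.0000, +0.0049, +0.0068, +0.0229, +0.0731, -0.0972]
  T[4,:] = [+0.0000, +0.0111, +0.0153, +0.0687, -0.0787, -0.0026]
  T[5,:] = [+0.0000, -0.0050, +0.0189, -0.0214, +0.0496, -0.1086]
|eigenvalues of T|: 0.1641, 0.0472, 0.0472, 0.0449, 0.0449, 0.0000.
spectral radius ρ = 0.1641; 0.1641 < 1, so it converges for any x₀.

yes, ρ = 0.1641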